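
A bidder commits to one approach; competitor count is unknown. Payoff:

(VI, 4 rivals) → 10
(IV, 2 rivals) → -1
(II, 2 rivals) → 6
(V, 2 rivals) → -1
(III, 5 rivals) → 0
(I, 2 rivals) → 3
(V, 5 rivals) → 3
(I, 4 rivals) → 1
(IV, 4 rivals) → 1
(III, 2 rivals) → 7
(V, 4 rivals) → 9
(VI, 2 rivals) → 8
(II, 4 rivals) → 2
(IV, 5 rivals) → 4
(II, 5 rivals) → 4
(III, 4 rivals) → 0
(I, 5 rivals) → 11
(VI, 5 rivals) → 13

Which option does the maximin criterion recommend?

Row minima: I=1, II=2, III=0, IV=-1, V=-1, VI=8
Best worst-case = 8 → VI.

VI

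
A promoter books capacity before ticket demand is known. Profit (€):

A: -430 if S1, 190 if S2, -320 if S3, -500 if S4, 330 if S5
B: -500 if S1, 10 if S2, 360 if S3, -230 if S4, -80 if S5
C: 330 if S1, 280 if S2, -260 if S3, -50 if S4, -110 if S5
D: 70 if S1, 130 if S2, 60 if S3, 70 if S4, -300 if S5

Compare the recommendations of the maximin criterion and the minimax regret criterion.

Row minima: A=-500, B=-500, C=-260, D=-300
Best worst-case = -260 → C.
Column bests: S1=330, S2=280, S3=360, S4=70, S5=330.
A regrets: 760, 90, 680, 570, 0 → max 760
B regrets: 830, 270, 0, 300, 410 → max 830
C regrets: 0, 0, 620, 120, 440 → max 620
D regrets: 260, 150, 300, 0, 630 → max 630
Smallest max regret = 620 → C.

maximin → C; minimax regret → C (agree)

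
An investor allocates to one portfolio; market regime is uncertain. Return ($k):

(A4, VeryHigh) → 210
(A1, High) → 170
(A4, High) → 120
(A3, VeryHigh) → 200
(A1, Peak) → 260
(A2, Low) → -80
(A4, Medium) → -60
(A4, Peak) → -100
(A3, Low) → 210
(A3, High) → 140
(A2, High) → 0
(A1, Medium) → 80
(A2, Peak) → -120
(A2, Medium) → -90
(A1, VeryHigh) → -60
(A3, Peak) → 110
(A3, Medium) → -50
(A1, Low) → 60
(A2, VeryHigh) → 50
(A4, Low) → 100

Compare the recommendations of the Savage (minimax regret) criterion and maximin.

minimax regret → A3; maximin → A3 (agree)

Column bests: Low=210, Medium=80, High=170, VeryHigh=210, Peak=260.
A1 regrets: 150, 0, 0, 270, 0 → max 270
A2 regrets: 290, 170, 170, 160, 380 → max 380
A3 regrets: 0, 130, 30, 10, 150 → max 150
A4 regrets: 110, 140, 50, 0, 360 → max 360
Smallest max regret = 150 → A3.
Row minima: A1=-60, A2=-120, A3=-50, A4=-100
Best worst-case = -50 → A3.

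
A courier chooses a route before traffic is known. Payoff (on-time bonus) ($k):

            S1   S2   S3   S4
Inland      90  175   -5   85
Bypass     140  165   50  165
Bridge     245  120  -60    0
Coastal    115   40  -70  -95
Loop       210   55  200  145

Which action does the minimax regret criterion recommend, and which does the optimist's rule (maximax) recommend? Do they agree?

Column bests: S1=245, S2=175, S3=200, S4=165.
Inland regrets: 155, 0, 205, 80 → max 205
Bypass regrets: 105, 10, 150, 0 → max 150
Bridge regrets: 0, 55, 260, 165 → max 260
Coastal regrets: 130, 135, 270, 260 → max 270
Loop regrets: 35, 120, 0, 20 → max 120
Smallest max regret = 120 → Loop.
Row maxima: Inland=175, Bypass=165, Bridge=245, Coastal=115, Loop=210
Best best-case = 245 → Bridge.

minimax regret → Loop; maximax → Bridge (disagree)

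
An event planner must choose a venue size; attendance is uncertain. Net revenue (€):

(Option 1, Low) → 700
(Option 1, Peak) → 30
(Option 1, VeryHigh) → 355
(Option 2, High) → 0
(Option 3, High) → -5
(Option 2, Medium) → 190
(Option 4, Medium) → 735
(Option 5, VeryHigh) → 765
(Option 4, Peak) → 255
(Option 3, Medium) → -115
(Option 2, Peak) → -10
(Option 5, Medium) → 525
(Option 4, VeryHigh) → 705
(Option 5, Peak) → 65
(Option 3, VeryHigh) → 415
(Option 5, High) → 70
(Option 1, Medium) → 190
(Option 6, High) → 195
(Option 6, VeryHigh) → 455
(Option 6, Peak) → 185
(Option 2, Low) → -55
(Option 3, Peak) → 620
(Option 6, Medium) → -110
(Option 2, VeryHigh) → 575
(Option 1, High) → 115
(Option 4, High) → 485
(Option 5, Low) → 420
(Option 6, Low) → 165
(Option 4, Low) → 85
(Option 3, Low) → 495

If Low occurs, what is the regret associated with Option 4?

Best payoff under Low is 700.
Regret = 700 − 85 = 615.

615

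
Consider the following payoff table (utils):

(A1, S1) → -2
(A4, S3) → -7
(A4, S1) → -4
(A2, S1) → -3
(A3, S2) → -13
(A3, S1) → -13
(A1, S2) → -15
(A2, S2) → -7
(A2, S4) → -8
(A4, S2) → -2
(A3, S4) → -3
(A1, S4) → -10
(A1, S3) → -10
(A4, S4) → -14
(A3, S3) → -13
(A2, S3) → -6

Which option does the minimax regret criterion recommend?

Column bests: S1=-2, S2=-2, S3=-6, S4=-3.
A1 regrets: 0, 13, 4, 7 → max 13
A2 regrets: 1, 5, 0, 5 → max 5
A3 regrets: 11, 11, 7, 0 → max 11
A4 regrets: 2, 0, 1, 11 → max 11
Smallest max regret = 5 → A2.

A2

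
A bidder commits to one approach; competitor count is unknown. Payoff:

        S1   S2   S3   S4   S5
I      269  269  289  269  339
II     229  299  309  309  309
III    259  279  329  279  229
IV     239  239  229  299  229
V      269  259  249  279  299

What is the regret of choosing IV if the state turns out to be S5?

110

Best payoff under S5 is 339.
Regret = 339 − 229 = 110.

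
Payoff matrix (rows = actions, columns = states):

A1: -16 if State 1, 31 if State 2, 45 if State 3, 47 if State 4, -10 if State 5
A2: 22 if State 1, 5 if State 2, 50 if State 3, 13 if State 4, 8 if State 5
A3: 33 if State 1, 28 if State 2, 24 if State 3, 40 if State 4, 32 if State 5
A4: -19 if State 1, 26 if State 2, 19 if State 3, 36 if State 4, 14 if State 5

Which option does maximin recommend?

Row minima: A1=-16, A2=5, A3=24, A4=-19
Best worst-case = 24 → A3.

A3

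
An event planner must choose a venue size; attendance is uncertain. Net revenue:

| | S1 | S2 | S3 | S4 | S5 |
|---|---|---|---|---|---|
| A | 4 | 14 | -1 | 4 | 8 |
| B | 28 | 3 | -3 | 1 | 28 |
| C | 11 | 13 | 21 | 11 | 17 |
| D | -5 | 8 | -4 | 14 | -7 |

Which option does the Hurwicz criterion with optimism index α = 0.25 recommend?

C

A: 0.25·14 + 0.75·(-1) = 2.75
B: 0.25·28 + 0.75·(-3) = 4.75
C: 0.25·21 + 0.75·11 = 13.5
D: 0.25·14 + 0.75·(-7) = -1.75
Highest Hurwicz score = 13.5 → C.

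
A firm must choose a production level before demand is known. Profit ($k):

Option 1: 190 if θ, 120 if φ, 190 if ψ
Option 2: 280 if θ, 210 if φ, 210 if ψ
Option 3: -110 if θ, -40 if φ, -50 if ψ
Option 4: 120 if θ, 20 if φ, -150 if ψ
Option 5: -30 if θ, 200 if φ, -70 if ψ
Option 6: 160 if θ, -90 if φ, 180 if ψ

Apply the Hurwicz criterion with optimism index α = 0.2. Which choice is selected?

Option 1: 0.2·190 + 0.8·120 = 134
Option 2: 0.2·280 + 0.8·210 = 224
Option 3: 0.2·(-40) + 0.8·(-110) = -96
Option 4: 0.2·120 + 0.8·(-150) = -96
Option 5: 0.2·200 + 0.8·(-70) = -16
Option 6: 0.2·180 + 0.8·(-90) = -36
Highest Hurwicz score = 224 → Option 2.

Option 2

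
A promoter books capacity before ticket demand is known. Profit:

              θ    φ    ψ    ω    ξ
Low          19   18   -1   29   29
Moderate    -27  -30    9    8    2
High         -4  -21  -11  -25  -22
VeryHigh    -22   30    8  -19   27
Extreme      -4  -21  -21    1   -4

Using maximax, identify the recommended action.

Row maxima: Low=29, Moderate=9, High=-4, VeryHigh=30, Extreme=1
Best best-case = 30 → VeryHigh.

VeryHigh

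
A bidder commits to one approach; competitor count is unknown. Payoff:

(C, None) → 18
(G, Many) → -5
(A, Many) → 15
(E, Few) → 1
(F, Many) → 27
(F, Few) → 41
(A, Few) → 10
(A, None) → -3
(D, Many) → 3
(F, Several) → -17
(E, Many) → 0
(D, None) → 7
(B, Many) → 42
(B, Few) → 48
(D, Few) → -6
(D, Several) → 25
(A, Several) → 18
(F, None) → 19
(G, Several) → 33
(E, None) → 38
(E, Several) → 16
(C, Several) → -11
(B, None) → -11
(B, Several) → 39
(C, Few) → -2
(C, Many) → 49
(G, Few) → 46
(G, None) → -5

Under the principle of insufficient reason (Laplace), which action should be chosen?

B

Row averages: A=10, B=29.5, C=13.5, D=7.25, E=13.75, F=17.5, G=17.25
Highest average = 29.5 → B.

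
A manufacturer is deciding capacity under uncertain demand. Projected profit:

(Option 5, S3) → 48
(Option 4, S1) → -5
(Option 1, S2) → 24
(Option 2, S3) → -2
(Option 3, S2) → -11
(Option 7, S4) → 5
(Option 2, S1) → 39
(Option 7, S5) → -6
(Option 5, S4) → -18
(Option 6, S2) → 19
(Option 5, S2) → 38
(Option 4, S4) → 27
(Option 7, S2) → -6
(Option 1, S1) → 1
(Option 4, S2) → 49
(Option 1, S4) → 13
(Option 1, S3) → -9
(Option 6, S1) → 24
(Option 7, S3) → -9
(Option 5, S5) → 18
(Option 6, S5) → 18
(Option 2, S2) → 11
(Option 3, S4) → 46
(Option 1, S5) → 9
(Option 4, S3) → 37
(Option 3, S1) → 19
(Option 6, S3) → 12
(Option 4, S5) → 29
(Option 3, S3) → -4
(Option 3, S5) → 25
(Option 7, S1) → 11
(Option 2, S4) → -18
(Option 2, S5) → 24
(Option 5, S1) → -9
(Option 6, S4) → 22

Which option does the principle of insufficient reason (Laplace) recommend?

Option 4

Row averages: Option 1=7.6, Option 2=10.8, Option 3=15, Option 4=27.4, Option 5=15.4, Option 6=19, Option 7=-1
Highest average = 27.4 → Option 4.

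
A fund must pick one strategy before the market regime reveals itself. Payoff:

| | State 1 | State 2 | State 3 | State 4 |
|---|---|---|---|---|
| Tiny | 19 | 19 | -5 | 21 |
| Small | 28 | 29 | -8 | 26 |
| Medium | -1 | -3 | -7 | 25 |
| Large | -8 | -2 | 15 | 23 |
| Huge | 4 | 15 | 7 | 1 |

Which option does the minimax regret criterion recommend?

Column bests: State 1=28, State 2=29, State 3=15, State 4=26.
Tiny regrets: 9, 10, 20, 5 → max 20
Small regrets: 0, 0, 23, 0 → max 23
Medium regrets: 29, 32, 22, 1 → max 32
Large regrets: 36, 31, 0, 3 → max 36
Huge regrets: 24, 14, 8, 25 → max 25
Smallest max regret = 20 → Tiny.

Tiny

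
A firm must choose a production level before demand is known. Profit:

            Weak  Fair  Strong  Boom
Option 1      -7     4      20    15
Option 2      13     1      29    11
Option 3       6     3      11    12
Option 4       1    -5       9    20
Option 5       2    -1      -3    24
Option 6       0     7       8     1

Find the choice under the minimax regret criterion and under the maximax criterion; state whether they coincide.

minimax regret → Option 2; maximax → Option 2 (agree)

Column bests: Weak=13, Fair=7, Strong=29, Boom=24.
Option 1 regrets: 20, 3, 9, 9 → max 20
Option 2 regrets: 0, 6, 0, 13 → max 13
Option 3 regrets: 7, 4, 18, 12 → max 18
Option 4 regrets: 12, 12, 20, 4 → max 20
Option 5 regrets: 11, 8, 32, 0 → max 32
Option 6 regrets: 13, 0, 21, 23 → max 23
Smallest max regret = 13 → Option 2.
Row maxima: Option 1=20, Option 2=29, Option 3=12, Option 4=20, Option 5=24, Option 6=8
Best best-case = 29 → Option 2.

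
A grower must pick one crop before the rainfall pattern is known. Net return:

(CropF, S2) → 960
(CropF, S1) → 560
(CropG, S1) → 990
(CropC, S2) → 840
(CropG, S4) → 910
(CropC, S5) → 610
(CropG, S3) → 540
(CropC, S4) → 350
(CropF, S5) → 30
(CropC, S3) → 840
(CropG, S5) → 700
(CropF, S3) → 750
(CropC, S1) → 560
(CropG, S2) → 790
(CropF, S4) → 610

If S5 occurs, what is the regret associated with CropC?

90

Best payoff under S5 is 700.
Regret = 700 − 610 = 90.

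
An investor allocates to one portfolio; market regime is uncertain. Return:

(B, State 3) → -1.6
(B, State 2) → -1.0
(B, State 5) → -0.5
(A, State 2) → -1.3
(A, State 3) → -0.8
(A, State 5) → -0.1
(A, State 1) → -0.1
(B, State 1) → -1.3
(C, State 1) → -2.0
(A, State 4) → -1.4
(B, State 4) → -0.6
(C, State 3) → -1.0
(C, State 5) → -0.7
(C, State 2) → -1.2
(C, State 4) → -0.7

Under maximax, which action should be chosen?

Row maxima: A=-0.1, B=-0.5, C=-0.7
Best best-case = -0.1 → A.

A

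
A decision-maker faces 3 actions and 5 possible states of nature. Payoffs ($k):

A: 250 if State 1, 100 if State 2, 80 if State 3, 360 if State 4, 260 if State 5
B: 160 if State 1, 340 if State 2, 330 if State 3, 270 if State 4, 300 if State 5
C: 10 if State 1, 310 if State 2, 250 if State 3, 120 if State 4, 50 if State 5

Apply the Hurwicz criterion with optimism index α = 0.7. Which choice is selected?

A: 0.7·360 + 0.3·80 = 276
B: 0.7·340 + 0.3·160 = 286
C: 0.7·310 + 0.3·10 = 220
Highest Hurwicz score = 286 → B.

B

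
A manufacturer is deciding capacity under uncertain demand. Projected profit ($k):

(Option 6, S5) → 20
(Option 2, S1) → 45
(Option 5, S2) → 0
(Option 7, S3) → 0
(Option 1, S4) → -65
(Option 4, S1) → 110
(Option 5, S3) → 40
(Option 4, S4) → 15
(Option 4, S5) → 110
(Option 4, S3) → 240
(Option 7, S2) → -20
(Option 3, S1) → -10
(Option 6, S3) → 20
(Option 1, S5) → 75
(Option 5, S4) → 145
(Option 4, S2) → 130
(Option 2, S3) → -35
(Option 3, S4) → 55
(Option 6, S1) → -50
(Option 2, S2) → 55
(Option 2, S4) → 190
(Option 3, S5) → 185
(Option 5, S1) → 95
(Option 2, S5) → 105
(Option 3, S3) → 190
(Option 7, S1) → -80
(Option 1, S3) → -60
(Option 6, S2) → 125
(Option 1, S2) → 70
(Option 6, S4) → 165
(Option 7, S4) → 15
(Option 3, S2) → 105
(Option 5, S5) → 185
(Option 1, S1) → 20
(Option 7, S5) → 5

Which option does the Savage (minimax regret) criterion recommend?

Column bests: S1=110, S2=130, S3=240, S4=190, S5=185.
Option 1 regrets: 90, 60, 300, 255, 110 → max 300
Option 2 regrets: 65, 75, 275, 0, 80 → max 275
Option 3 regrets: 120, 25, 50, 135, 0 → max 135
Option 4 regrets: 0, 0, 0, 175, 75 → max 175
Option 5 regrets: 15, 130, 200, 45, 0 → max 200
Option 6 regrets: 160, 5, 220, 25, 165 → max 220
Option 7 regrets: 190, 150, 240, 175, 180 → max 240
Smallest max regret = 135 → Option 3.

Option 3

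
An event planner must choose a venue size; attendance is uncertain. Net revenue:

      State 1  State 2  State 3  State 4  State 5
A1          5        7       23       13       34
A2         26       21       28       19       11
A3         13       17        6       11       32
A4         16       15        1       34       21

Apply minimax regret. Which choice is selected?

Column bests: State 1=26, State 2=21, State 3=28, State 4=34, State 5=34.
A1 regrets: 21, 14, 5, 21, 0 → max 21
A2 regrets: 0, 0, 0, 15, 23 → max 23
A3 regrets: 13, 4, 22, 23, 2 → max 23
A4 regrets: 10, 6, 27, 0, 13 → max 27
Smallest max regret = 21 → A1.

A1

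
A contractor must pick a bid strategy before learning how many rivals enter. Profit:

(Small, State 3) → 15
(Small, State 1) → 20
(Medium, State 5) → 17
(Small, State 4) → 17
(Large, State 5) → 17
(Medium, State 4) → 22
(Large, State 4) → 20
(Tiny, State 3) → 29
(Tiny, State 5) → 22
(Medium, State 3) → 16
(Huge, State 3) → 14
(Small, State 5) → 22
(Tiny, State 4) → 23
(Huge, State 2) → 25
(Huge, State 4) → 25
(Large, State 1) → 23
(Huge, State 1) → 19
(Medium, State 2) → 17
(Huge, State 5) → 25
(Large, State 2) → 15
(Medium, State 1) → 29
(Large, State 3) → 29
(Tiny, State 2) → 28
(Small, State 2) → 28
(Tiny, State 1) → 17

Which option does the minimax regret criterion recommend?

Column bests: State 1=29, State 2=28, State 3=29, State 4=25, State 5=25.
Tiny regrets: 12, 0, 0, 2, 3 → max 12
Small regrets: 9, 0, 14, 8, 3 → max 14
Medium regrets: 0, 11, 13, 3, 8 → max 13
Large regrets: 6, 13, 0, 5, 8 → max 13
Huge regrets: 10, 3, 15, 0, 0 → max 15
Smallest max regret = 12 → Tiny.

Tiny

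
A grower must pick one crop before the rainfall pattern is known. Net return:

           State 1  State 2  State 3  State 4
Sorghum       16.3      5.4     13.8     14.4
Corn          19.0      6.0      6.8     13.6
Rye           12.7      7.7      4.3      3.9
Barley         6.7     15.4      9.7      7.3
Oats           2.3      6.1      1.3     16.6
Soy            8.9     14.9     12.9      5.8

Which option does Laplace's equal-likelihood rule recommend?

Sorghum

Row averages: Sorghum=12.475, Corn=11.35, Rye=7.15, Barley=9.775, Oats=6.575, Soy=10.625
Highest average = 12.475 → Sorghum.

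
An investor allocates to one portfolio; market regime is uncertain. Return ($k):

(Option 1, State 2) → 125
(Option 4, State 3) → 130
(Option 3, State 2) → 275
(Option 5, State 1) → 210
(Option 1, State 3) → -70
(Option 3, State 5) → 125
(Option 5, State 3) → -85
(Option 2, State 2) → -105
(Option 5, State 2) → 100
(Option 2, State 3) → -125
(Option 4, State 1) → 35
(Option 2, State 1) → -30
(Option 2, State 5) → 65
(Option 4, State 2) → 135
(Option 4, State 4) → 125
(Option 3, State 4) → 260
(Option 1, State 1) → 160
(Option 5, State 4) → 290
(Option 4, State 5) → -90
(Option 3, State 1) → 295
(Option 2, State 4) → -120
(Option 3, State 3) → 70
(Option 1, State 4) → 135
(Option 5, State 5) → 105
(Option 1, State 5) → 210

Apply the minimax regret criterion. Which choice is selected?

Column bests: State 1=295, State 2=275, State 3=130, State 4=290, State 5=210.
Option 1 regrets: 135, 150, 200, 155, 0 → max 200
Option 2 regrets: 325, 380, 255, 410, 145 → max 410
Option 3 regrets: 0, 0, 60, 30, 85 → max 85
Option 4 regrets: 260, 140, 0, 165, 300 → max 300
Option 5 regrets: 85, 175, 215, 0, 105 → max 215
Smallest max regret = 85 → Option 3.

Option 3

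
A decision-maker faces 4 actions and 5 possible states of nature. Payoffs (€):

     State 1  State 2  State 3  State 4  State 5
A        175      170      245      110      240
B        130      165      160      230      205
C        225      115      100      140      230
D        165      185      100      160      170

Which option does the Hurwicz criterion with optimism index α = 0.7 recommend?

A

A: 0.7·245 + 0.3·110 = 204.5
B: 0.7·230 + 0.3·130 = 200
C: 0.7·230 + 0.3·100 = 191
D: 0.7·185 + 0.3·100 = 159.5
Highest Hurwicz score = 204.5 → A.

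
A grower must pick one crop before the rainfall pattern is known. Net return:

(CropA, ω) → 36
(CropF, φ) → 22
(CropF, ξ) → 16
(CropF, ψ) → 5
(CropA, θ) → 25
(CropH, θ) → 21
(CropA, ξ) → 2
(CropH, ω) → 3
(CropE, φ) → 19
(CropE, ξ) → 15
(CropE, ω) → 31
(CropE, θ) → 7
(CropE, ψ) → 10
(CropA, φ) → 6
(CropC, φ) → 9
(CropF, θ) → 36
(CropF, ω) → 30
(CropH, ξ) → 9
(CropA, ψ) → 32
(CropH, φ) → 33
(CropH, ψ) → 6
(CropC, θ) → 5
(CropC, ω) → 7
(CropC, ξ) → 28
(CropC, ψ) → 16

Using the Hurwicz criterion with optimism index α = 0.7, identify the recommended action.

CropF

CropA: 0.7·36 + 0.3·2 = 25.8
CropF: 0.7·36 + 0.3·5 = 26.7
CropH: 0.7·33 + 0.3·3 = 24
CropE: 0.7·31 + 0.3·7 = 23.8
CropC: 0.7·28 + 0.3·5 = 21.1
Highest Hurwicz score = 26.7 → CropF.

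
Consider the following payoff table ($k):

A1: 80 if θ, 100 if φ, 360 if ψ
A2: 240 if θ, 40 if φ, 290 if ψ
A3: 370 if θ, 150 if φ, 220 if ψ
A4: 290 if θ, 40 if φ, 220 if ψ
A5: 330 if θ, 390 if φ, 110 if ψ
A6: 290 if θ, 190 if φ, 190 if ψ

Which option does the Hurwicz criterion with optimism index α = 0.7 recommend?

A5

A1: 0.7·360 + 0.3·80 = 276
A2: 0.7·290 + 0.3·40 = 215
A3: 0.7·370 + 0.3·150 = 304
A4: 0.7·290 + 0.3·40 = 215
A5: 0.7·390 + 0.3·110 = 306
A6: 0.7·290 + 0.3·190 = 260
Highest Hurwicz score = 306 → A5.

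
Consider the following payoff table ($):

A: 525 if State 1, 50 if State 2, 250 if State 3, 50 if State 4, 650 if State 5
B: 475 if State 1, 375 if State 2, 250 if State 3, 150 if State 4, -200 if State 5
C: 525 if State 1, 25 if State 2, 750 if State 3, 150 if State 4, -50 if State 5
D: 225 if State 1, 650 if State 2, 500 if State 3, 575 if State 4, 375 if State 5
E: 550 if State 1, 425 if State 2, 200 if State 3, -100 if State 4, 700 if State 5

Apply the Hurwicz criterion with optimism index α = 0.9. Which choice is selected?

C

A: 0.9·650 + 0.1·50 = 590
B: 0.9·475 + 0.1·(-200) = 407.5
C: 0.9·750 + 0.1·(-50) = 670
D: 0.9·650 + 0.1·225 = 607.5
E: 0.9·700 + 0.1·(-100) = 620
Highest Hurwicz score = 670 → C.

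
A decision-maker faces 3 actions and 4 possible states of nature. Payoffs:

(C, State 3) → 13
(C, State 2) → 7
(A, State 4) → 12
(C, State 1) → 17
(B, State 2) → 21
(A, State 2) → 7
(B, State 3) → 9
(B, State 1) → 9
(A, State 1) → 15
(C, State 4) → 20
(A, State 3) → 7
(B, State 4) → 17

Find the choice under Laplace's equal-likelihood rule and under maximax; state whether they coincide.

Row averages: A=10.25, B=14, C=14.25
Highest average = 14.25 → C.
Row maxima: A=15, B=21, C=20
Best best-case = 21 → B.

laplace → C; maximax → B (disagree)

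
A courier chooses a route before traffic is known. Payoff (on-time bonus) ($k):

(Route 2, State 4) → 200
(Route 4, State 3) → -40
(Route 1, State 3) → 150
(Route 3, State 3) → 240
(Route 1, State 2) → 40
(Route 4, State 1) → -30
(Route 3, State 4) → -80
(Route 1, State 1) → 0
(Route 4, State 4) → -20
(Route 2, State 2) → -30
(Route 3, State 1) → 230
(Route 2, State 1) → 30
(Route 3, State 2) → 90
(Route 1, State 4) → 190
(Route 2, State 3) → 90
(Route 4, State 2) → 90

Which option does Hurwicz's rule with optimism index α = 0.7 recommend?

Route 3

Route 1: 0.7·190 + 0.3·0 = 133
Route 2: 0.7·200 + 0.3·(-30) = 131
Route 3: 0.7·240 + 0.3·(-80) = 144
Route 4: 0.7·90 + 0.3·(-40) = 51
Highest Hurwicz score = 144 → Route 3.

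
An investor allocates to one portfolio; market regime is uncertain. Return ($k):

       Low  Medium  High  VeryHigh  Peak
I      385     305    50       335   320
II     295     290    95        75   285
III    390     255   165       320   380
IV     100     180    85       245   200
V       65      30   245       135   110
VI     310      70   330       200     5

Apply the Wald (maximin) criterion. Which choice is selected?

Row minima: I=50, II=75, III=165, IV=85, V=30, VI=5
Best worst-case = 165 → III.

III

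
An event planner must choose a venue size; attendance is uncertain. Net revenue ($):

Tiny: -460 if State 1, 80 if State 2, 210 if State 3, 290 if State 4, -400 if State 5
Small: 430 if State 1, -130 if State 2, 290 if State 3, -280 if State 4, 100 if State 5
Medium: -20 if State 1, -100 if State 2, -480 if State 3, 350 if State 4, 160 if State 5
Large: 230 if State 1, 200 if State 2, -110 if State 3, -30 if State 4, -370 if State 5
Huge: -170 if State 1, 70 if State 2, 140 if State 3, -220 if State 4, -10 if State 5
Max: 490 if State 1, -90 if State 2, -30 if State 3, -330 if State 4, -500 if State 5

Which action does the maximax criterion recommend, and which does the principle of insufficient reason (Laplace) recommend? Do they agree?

Row maxima: Tiny=290, Small=430, Medium=350, Large=230, Huge=140, Max=490
Best best-case = 490 → Max.
Row averages: Tiny=-56, Small=82, Medium=-18, Large=-16, Huge=-38, Max=-92
Highest average = 82 → Small.

maximax → Max; laplace → Small (disagree)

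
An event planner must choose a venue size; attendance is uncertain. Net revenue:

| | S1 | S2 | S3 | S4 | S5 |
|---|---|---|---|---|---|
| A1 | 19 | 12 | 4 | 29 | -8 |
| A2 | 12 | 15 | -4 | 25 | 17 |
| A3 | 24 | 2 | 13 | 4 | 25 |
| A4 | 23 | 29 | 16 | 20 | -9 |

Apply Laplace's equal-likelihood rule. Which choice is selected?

Row averages: A1=11.2, A2=13, A3=13.6, A4=15.8
Highest average = 15.8 → A4.

A4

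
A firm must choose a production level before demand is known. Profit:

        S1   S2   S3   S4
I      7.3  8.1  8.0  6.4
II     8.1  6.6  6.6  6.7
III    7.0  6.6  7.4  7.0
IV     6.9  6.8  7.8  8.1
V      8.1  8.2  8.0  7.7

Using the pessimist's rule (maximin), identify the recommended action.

Row minima: I=6.4, II=6.6, III=6.6, IV=6.8, V=7.7
Best worst-case = 7.7 → V.

V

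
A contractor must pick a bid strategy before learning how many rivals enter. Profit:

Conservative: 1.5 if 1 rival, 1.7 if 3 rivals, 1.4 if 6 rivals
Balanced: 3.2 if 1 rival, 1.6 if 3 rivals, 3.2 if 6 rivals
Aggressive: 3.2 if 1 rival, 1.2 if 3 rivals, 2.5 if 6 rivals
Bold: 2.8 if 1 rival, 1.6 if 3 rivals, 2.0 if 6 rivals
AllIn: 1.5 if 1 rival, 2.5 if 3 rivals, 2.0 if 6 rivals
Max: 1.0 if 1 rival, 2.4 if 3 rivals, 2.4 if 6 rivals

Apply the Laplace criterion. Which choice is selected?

Balanced

Row averages: Conservative=23/15, Balanced=8/3, Aggressive=2.3, Bold=32/15, AllIn=2, Max=29/15
Highest average = 8/3 → Balanced.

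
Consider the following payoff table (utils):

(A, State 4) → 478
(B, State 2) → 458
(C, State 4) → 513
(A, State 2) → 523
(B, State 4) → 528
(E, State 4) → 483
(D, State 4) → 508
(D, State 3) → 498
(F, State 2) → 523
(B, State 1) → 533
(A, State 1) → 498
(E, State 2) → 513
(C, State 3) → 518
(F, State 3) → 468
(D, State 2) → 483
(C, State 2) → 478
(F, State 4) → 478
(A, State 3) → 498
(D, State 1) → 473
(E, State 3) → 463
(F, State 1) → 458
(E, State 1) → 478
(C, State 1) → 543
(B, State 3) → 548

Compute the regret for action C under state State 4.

Best payoff under State 4 is 528.
Regret = 528 − 513 = 15.

15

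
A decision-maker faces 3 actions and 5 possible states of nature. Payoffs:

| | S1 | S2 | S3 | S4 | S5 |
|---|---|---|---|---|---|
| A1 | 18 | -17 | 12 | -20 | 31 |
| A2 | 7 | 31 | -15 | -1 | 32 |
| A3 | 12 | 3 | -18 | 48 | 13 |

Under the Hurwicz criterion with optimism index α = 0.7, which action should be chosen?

A1: 0.7·31 + 0.3·(-20) = 15.7
A2: 0.7·32 + 0.3·(-15) = 17.9
A3: 0.7·48 + 0.3·(-18) = 28.2
Highest Hurwicz score = 28.2 → A3.

A3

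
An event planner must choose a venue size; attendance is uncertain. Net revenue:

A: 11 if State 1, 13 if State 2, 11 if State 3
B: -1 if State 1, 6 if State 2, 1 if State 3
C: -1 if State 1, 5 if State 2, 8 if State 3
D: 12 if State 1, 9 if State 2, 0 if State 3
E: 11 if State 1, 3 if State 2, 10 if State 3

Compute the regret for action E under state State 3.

Best payoff under State 3 is 11.
Regret = 11 − 10 = 1.

1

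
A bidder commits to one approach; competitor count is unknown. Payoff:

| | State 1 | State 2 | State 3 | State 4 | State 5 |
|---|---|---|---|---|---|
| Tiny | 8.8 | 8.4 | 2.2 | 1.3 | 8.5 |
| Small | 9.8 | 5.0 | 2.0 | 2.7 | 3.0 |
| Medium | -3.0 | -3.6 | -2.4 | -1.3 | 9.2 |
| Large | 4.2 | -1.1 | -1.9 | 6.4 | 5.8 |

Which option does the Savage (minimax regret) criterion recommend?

Column bests: State 1=9.8, State 2=8.4, State 3=2.2, State 4=6.4, State 5=9.2.
Tiny regrets: 1.0, 0.0, 0.0, 5.1, 0.7 → max 5.1
Small regrets: 0.0, 3.4, 0.2, 3.7, 6.2 → max 6.2
Medium regrets: 12.8, 12.0, 4.6, 7.7, 0.0 → max 12.8
Large regrets: 5.6, 9.5, 4.1, 0.0, 3.4 → max 9.5
Smallest max regret = 5.1 → Tiny.

Tiny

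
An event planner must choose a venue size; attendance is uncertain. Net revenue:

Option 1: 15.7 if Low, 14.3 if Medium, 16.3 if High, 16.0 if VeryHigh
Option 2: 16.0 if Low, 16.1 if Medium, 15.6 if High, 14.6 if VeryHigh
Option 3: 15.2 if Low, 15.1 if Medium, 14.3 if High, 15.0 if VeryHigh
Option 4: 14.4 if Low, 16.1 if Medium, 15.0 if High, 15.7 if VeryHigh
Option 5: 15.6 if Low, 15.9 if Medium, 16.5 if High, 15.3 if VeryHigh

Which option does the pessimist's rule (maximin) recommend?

Row minima: Option 1=14.3, Option 2=14.6, Option 3=14.3, Option 4=14.4, Option 5=15.3
Best worst-case = 15.3 → Option 5.

Option 5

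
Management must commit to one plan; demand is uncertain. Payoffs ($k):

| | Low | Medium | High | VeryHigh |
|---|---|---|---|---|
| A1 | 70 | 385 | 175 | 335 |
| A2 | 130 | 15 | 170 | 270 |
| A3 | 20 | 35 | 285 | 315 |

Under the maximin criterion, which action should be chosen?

A1

Row minima: A1=70, A2=15, A3=20
Best worst-case = 70 → A1.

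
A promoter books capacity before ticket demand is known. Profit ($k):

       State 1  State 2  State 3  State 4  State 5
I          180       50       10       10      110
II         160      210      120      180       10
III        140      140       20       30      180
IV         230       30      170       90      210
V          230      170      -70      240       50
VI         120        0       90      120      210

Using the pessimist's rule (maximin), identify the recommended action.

Row minima: I=10, II=10, III=20, IV=30, V=-70, VI=0
Best worst-case = 30 → IV.

IV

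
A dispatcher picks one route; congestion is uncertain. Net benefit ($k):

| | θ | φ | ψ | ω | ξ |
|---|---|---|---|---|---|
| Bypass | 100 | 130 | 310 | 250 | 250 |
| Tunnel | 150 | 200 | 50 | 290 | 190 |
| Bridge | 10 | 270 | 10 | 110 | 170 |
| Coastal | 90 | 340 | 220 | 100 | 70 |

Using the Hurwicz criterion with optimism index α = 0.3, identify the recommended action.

Bypass: 0.3·310 + 0.7·100 = 163
Tunnel: 0.3·290 + 0.7·50 = 122
Bridge: 0.3·270 + 0.7·10 = 88
Coastal: 0.3·340 + 0.7·70 = 151
Highest Hurwicz score = 163 → Bypass.

Bypass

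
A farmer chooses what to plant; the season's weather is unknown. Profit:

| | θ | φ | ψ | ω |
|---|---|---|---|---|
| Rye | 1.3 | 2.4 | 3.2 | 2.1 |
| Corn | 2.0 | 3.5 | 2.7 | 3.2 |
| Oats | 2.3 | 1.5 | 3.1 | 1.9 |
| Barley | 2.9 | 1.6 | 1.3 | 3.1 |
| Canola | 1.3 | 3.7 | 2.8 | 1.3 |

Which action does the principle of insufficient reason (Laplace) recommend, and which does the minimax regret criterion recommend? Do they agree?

laplace → Corn; minimax regret → Corn (agree)

Row averages: Rye=2.25, Corn=2.85, Oats=2.2, Barley=2.225, Canola=2.275
Highest average = 2.85 → Corn.
Column bests: θ=2.9, φ=3.7, ψ=3.2, ω=3.2.
Rye regrets: 1.6, 1.3, 0.0, 1.1 → max 1.6
Corn regrets: 0.9, 0.2, 0.5, 0.0 → max 0.9
Oats regrets: 0.6, 2.2, 0.1, 1.3 → max 2.2
Barley regrets: 0.0, 2.1, 1.9, 0.1 → max 2.1
Canola regrets: 1.6, 0.0, 0.4, 1.9 → max 1.9
Smallest max regret = 0.9 → Corn.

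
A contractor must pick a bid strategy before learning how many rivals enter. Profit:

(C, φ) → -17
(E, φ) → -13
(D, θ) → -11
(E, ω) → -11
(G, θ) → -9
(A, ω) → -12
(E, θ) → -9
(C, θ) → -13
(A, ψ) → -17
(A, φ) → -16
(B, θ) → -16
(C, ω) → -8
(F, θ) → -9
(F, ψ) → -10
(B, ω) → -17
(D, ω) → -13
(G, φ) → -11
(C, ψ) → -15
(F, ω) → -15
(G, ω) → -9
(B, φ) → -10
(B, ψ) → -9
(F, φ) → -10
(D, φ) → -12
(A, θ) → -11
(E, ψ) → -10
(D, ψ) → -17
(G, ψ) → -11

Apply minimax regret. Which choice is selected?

Column bests: θ=-9, φ=-10, ψ=-9, ω=-8.
A regrets: 2, 6, 8, 4 → max 8
B regrets: 7, 0, 0, 9 → max 9
C regrets: 4, 7, 6, 0 → max 7
D regrets: 2, 2, 8, 5 → max 8
E regrets: 0, 3, 1, 3 → max 3
F regrets: 0, 0, 1, 7 → max 7
G regrets: 0, 1, 2, 1 → max 2
Smallest max regret = 2 → G.

G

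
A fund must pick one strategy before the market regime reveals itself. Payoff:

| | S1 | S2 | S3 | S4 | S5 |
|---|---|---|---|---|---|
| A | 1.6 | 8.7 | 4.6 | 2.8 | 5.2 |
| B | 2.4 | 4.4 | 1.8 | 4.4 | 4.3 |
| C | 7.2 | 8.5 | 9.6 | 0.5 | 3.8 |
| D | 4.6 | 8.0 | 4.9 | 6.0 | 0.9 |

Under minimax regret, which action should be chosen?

D

Column bests: S1=7.2, S2=8.7, S3=9.6, S4=6.0, S5=5.2.
A regrets: 5.6, 0.0, 5.0, 3.2, 0.0 → max 5.6
B regrets: 4.8, 4.3, 7.8, 1.6, 0.9 → max 7.8
C regrets: 0.0, 0.2, 0.0, 5.5, 1.4 → max 5.5
D regrets: 2.6, 0.7, 4.7, 0.0, 4.3 → max 4.7
Smallest max regret = 4.7 → D.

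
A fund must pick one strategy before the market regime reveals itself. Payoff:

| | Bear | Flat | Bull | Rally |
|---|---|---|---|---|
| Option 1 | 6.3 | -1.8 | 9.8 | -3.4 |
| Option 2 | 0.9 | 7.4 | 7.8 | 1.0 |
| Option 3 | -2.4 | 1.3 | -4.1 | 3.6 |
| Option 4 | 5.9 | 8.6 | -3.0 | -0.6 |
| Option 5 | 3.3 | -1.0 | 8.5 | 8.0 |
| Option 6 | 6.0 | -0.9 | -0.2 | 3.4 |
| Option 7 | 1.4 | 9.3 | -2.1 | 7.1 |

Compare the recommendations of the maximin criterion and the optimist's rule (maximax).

Row minima: Option 1=-3.4, Option 2=0.9, Option 3=-4.1, Option 4=-3.0, Option 5=-1.0, Option 6=-0.9, Option 7=-2.1
Best worst-case = 0.9 → Option 2.
Row maxima: Option 1=9.8, Option 2=7.8, Option 3=3.6, Option 4=8.6, Option 5=8.5, Option 6=6.0, Option 7=9.3
Best best-case = 9.8 → Option 1.

maximin → Option 2; maximax → Option 1 (disagree)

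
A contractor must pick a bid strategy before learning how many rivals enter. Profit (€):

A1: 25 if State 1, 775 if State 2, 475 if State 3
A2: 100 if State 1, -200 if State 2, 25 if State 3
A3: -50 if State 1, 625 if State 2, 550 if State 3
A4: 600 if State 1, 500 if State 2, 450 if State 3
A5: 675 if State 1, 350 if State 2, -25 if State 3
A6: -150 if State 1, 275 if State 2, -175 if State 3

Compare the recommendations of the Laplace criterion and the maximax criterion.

laplace → A4; maximax → A1 (disagree)

Row averages: A1=425, A2=-25, A3=375, A4=1550/3, A5=1000/3, A6=-50/3
Highest average = 1550/3 → A4.
Row maxima: A1=775, A2=100, A3=625, A4=600, A5=675, A6=275
Best best-case = 775 → A1.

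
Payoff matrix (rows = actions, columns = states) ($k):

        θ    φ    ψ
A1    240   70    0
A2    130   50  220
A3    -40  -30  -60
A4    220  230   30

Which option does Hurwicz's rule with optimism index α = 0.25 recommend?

A1: 0.25·240 + 0.75·0 = 60
A2: 0.25·220 + 0.75·50 = 92.5
A3: 0.25·(-30) + 0.75·(-60) = -52.5
A4: 0.25·230 + 0.75·30 = 80
Highest Hurwicz score = 92.5 → A2.

A2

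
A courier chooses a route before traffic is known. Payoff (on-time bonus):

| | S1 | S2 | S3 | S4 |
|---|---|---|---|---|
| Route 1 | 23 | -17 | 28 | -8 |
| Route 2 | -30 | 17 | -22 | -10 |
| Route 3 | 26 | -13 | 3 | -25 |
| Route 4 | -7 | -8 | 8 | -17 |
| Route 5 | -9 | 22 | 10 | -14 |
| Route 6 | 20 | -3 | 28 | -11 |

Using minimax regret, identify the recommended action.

Column bests: S1=26, S2=22, S3=28, S4=-8.
Route 1 regrets: 3, 39, 0, 0 → max 39
Route 2 regrets: 56, 5, 50, 2 → max 56
Route 3 regrets: 0, 35, 25, 17 → max 35
Route 4 regrets: 33, 30, 20, 9 → max 33
Route 5 regrets: 35, 0, 18, 6 → max 35
Route 6 regrets: 6, 25, 0, 3 → max 25
Smallest max regret = 25 → Route 6.

Route 6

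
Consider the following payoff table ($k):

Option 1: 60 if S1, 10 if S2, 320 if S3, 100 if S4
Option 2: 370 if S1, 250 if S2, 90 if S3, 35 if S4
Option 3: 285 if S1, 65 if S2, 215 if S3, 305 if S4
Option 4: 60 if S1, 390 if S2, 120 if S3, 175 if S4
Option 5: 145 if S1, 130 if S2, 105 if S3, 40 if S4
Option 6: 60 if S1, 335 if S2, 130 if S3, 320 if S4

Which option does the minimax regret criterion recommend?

Column bests: S1=370, S2=390, S3=320, S4=320.
Option 1 regrets: 310, 380, 0, 220 → max 380
Option 2 regrets: 0, 140, 230, 285 → max 285
Option 3 regrets: 85, 325, 105, 15 → max 325
Option 4 regrets: 310, 0, 200, 145 → max 310
Option 5 regrets: 225, 260, 215, 280 → max 280
Option 6 regrets: 310, 55, 190, 0 → max 310
Smallest max regret = 280 → Option 5.

Option 5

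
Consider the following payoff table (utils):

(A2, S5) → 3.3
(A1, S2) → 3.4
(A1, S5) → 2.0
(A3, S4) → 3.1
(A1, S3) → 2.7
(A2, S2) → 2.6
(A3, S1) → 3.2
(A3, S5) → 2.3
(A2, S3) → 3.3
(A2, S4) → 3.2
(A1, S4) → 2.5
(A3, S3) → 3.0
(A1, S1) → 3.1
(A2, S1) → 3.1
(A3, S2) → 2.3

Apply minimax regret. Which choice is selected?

Column bests: S1=3.2, S2=3.4, S3=3.3, S4=3.2, S5=3.3.
A1 regrets: 0.1, 0.0, 0.6, 0.7, 1.3 → max 1.3
A2 regrets: 0.1, 0.8, 0.0, 0.0, 0.0 → max 0.8
A3 regrets: 0.0, 1.1, 0.3, 0.1, 1.0 → max 1.1
Smallest max regret = 0.8 → A2.

A2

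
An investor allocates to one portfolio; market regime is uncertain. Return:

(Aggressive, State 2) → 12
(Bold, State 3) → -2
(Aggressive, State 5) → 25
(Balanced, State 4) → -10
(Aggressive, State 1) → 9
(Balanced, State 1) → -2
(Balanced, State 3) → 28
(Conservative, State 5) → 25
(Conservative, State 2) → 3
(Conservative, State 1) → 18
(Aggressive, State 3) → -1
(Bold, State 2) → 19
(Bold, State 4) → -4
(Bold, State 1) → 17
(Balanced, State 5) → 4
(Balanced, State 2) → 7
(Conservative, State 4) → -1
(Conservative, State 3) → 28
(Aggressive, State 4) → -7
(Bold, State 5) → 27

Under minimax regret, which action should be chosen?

Conservative

Column bests: State 1=18, State 2=19, State 3=28, State 4=-1, State 5=27.
Conservative regrets: 0, 16, 0, 0, 2 → max 16
Balanced regrets: 20, 12, 0, 9, 23 → max 23
Aggressive regrets: 9, 7, 29, 6, 2 → max 29
Bold regrets: 1, 0, 30, 3, 0 → max 30
Smallest max regret = 16 → Conservative.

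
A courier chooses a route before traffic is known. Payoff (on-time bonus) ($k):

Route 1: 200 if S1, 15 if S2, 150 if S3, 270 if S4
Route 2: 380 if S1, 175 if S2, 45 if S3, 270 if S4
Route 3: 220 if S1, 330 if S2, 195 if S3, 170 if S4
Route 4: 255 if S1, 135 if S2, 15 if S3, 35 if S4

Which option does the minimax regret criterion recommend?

Column bests: S1=380, S2=330, S3=195, S4=270.
Route 1 regrets: 180, 315, 45, 0 → max 315
Route 2 regrets: 0, 155, 150, 0 → max 155
Route 3 regrets: 160, 0, 0, 100 → max 160
Route 4 regrets: 125, 195, 180, 235 → max 235
Smallest max regret = 155 → Route 2.

Route 2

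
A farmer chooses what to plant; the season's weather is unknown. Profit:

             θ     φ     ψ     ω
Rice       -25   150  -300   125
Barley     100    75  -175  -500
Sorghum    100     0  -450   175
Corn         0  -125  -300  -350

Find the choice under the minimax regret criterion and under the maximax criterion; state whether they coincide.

Column bests: θ=100, φ=150, ψ=-175, ω=175.
Rice regrets: 125, 0, 125, 50 → max 125
Barley regrets: 0, 75, 0, 675 → max 675
Sorghum regrets: 0, 150, 275, 0 → max 275
Corn regrets: 100, 275, 125, 525 → max 525
Smallest max regret = 125 → Rice.
Row maxima: Rice=150, Barley=100, Sorghum=175, Corn=0
Best best-case = 175 → Sorghum.

minimax regret → Rice; maximax → Sorghum (disagree)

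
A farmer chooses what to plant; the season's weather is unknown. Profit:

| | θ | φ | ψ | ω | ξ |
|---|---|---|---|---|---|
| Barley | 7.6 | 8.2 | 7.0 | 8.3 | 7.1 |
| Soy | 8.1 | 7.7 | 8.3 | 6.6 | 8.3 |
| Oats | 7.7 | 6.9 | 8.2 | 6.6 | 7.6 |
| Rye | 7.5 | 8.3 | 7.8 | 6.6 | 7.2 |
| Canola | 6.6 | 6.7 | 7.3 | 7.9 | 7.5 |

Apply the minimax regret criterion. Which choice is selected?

Barley

Column bests: θ=8.1, φ=8.3, ψ=8.3, ω=8.3, ξ=8.3.
Barley regrets: 0.5, 0.1, 1.3, 0.0, 1.2 → max 1.3
Soy regrets: 0.0, 0.6, 0.0, 1.7, 0.0 → max 1.7
Oats regrets: 0.4, 1.4, 0.1, 1.7, 0.7 → max 1.7
Rye regrets: 0.6, 0.0, 0.5, 1.7, 1.1 → max 1.7
Canola regrets: 1.5, 1.6, 1.0, 0.4, 0.8 → max 1.6
Smallest max regret = 1.3 → Barley.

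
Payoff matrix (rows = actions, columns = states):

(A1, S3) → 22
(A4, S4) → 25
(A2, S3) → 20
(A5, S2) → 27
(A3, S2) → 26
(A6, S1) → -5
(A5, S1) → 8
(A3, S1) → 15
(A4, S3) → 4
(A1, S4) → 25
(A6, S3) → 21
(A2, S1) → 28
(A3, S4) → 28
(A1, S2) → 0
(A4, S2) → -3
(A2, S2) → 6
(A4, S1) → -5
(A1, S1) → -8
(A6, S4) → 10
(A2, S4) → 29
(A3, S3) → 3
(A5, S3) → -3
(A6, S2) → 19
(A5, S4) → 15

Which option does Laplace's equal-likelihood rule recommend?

Row averages: A1=9.75, A2=20.75, A3=18, A4=5.25, A5=11.75, A6=11.25
Highest average = 20.75 → A2.

A2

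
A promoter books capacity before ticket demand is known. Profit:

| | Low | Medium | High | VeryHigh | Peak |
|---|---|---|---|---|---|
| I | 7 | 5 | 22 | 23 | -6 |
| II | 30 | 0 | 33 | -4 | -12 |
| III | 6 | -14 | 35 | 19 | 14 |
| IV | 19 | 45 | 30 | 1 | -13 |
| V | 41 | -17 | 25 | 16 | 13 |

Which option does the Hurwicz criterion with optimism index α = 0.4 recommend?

I: 0.4·23 + 0.6·(-6) = 5.6
II: 0.4·33 + 0.6·(-12) = 6
III: 0.4·35 + 0.6·(-14) = 5.6
IV: 0.4·45 + 0.6·(-13) = 10.2
V: 0.4·41 + 0.6·(-17) = 6.2
Highest Hurwicz score = 10.2 → IV.

IV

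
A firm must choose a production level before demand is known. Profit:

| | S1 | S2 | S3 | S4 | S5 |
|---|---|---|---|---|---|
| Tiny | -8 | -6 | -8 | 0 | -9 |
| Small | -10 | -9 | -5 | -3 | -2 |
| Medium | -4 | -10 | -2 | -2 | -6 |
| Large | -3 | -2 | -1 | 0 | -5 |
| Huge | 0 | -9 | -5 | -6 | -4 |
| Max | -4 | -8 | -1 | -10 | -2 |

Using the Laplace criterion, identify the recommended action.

Row averages: Tiny=-6.2, Small=-5.8, Medium=-4.8, Large=-2.2, Huge=-4.8, Max=-5
Highest average = -2.2 → Large.

Large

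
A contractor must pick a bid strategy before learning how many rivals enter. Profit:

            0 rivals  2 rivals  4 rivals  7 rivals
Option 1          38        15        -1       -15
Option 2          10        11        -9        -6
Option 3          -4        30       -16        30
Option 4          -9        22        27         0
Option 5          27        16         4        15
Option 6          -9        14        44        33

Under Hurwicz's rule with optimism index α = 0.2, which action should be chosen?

Option 1: 0.2·38 + 0.8·(-15) = -4.4
Option 2: 0.2·11 + 0.8·(-9) = -5
Option 3: 0.2·30 + 0.8·(-16) = -6.8
Option 4: 0.2·27 + 0.8·(-9) = -1.8
Option 5: 0.2·27 + 0.8·4 = 8.6
Option 6: 0.2·44 + 0.8·(-9) = 1.6
Highest Hurwicz score = 8.6 → Option 5.

Option 5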